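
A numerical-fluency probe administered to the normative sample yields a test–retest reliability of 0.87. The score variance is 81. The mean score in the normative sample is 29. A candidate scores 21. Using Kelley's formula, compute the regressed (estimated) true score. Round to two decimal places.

22.04

T̂ = 0.8700(21) + 0.1300(29) ≃ 22.0400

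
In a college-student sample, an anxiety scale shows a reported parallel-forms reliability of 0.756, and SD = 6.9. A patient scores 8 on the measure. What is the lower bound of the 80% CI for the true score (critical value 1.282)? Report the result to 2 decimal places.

3.63

SEM = 6.900 * √(1 − 0.756) = 6.900 * √0.244 ≈ 6.900 * 0.494 ≈ 3.408
Margin = 1.282 * 3.408 ≈ 4.370
Lower limit = 8 − 4.370 ≈ 3.630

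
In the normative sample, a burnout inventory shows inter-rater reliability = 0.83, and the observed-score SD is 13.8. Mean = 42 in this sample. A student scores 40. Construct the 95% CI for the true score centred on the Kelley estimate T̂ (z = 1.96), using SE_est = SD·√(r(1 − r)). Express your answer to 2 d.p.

Estimated true score = 0.83000*40 + (1 − 0.83000)*42 ≃ 40.34000
SE_est = SD * √(r(1 − r)) = 13.80000 * √0.14110 ≃ 13.80000 * 0.37563 ≃ 5.18373
95% CI: 40.34000 ± 10.16012 ≃ (30.17988, 50.50012)

[30.18, 50.50]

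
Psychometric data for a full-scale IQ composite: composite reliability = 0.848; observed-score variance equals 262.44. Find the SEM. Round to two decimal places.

σ = 262.44^(1/2) = 16.2000
SEM = 16.2000 × √(1 − 0.8480) = 16.2000 × √0.1520 ≈ 16.2000 × 0.3899 ≈ 6.3159

6.32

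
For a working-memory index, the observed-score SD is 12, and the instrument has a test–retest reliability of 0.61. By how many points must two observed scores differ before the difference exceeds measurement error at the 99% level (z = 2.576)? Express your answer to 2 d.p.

27.30

The standard error of measurement is 12.000×√(1 − 0.610) ≈ 12.000×0.624 ≈ 7.494.
SE_diff = √2 × SEM ≈ 10.598
Minimum reliable difference = 2.576 × SE_diff ≈ 2.576 × 10.598 ≈ 27.301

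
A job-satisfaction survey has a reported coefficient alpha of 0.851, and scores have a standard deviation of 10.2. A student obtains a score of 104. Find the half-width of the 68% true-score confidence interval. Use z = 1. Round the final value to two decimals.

The standard error of measurement is 10.2000*√(1 − 0.8510) ≈ 10.2000*0.3860 ≈ 3.9373.
1 * SEM ≈ 3.9373

3.94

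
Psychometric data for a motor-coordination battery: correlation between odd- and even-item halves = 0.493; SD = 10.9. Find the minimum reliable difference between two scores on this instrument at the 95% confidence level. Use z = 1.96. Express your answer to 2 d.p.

Spearman-Brown: r = 2(0.493) / (1 + 0.493) = 0.9860 / 1.4930 ≈ 0.6604
The standard error of measurement is 10.9000*√(1 − 0.6604) ≈ 10.9000*0.5827 ≈ 6.3519.
SE_diff = √2 * SEM ≈ 8.9829
Smallest detectable difference = 1.96*8.9829 ≈ 17.6064

17.61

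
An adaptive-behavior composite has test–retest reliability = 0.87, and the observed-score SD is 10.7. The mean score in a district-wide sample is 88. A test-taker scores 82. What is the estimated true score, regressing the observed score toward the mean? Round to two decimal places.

Estimated true score = 0.8700*82 + (1 − 0.8700)*88 ≃ 82.7800

82.78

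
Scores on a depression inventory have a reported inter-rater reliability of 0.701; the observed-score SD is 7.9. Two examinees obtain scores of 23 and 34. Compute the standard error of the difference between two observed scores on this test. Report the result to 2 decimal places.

SEM = 7.900 · √(1 − 0.701) = 7.900 · √0.299 ≃ 7.900 · 0.547 ≃ 4.320
Standard error of the difference = 4.320·√2 ≃ 6.109

6.11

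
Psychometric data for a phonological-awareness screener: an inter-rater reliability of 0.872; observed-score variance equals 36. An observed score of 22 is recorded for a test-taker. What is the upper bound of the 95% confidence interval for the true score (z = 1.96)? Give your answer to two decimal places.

SD = √36 = 6.000
SEM = 6.000 · √(1 − 0.872) = 6.000 · √0.128 ≈ 6.000 · 0.358 ≈ 2.147
Margin = 1.96 · 2.147 ≈ 4.207
Upper bound: 22 + 4.207 = 26.207

26.21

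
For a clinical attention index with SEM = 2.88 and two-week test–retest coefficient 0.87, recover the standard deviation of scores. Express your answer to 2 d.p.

σ = SEM·(1 − r)^(−1/2) ≈ 2.88*2.7735 ≈ 7.9877

7.99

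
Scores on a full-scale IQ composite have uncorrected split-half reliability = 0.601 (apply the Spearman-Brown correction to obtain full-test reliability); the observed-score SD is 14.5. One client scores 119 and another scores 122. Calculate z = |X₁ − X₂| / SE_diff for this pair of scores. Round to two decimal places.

0.29

r_full = 2·0.601 / (1 + 0.601) ≃ 0.7508
The standard error of measurement is 14.5000·√(1 − 0.7508) ≃ 14.5000·0.4992 ≃ 7.2387.
SE_diff = SEM · √2 ≃ 7.2387 · 1.4142 ≃ 10.2370
z = 3 / 10.2370 ≃ 0.2931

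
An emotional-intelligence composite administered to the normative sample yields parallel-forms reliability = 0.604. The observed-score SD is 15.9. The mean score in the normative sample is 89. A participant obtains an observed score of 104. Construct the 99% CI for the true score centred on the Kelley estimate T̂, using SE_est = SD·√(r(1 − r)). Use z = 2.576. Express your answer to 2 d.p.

T̂ = 0.6040(104) + 0.3960(89) ≃ 98.0600
SE_est = SD × √(r(1 − r)) = 15.9000 × √0.2392 ≃ 15.9000 × 0.4891 ≃ 7.7761
99% CI: 98.0600 ± 20.0313 ≃ (78.0287, 118.0913)

[78.03, 118.09]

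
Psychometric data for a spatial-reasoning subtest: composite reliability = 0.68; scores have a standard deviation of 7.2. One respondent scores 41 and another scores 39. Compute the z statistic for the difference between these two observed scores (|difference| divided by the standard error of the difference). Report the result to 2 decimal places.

SEM = 7.200·√(1 − 0.680) ≈ 4.073
SE_diff = SEM · √2 ≈ 4.073 · 1.414 ≈ 5.760
z = 2 / 5.760 ≈ 0.347

0.35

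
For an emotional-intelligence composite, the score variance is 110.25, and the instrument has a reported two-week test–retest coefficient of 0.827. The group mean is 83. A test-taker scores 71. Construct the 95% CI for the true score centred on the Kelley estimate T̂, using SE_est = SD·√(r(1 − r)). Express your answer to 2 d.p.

[65.29, 80.86]

SD = √110.25 ≈ 10.5000
Estimated true score = 0.8270×71 + (1 − 0.8270)×83 ≈ 73.0760
SE_est = 10.5000·√[r(1 − r)] ≈ 3.9716
95% CI: 73.0760 ± 7.7843 ≈ (65.2917, 80.8603)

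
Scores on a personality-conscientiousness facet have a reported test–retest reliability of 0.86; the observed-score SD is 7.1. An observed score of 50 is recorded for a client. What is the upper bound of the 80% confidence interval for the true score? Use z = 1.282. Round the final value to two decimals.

The standard error of measurement is 7.10000*√(1 − 0.86000) ≈ 7.10000*0.37417 ≈ 2.65658.
1.282 * SEM ≈ 3.40573
Upper limit = 50 + 3.40573 ≈ 53.40573

53.41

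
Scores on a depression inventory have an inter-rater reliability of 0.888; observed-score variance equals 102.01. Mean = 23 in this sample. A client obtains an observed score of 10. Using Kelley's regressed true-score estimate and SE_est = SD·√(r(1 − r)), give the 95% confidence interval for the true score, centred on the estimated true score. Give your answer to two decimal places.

SD = √102.01 ≈ 10.1000
Estimated true score = 0.8880*10 + (1 − 0.8880)*23 ≈ 11.4560
SE_est = SD * √(r(1 − r)) = 10.1000 * √0.0995 ≈ 10.1000 * 0.3154 ≈ 3.1852
95% CI: 11.4560 ± 6.2430 ≈ (5.2130, 17.6990)

[5.21, 17.70]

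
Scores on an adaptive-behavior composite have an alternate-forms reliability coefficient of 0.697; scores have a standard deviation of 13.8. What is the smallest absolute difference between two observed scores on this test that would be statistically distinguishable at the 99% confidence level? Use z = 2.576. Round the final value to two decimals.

SEM = 13.8000*√(1 − 0.6970) ≈ 7.5963
SE_diff = √2 * SEM ≈ 10.7427
Minimum reliable difference = 2.576 * SE_diff ≈ 2.576 * 10.7427 ≈ 27.6733

27.67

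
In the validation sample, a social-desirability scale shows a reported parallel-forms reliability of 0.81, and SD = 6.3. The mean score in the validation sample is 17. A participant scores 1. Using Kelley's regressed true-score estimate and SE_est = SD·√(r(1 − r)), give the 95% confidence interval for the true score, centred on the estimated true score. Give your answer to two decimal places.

Estimated true score = 0.81000*1 + (1 − 0.81000)*17 ≈ 4.04000
SE_est = SD * √(r(1 − r)) = 6.30000 * √0.15390 ≈ 6.30000 * 0.39230 ≈ 2.47150
95% CI: 4.04000 ± 4.84413 ≈ (-0.80413, 8.88413)

[-0.80, 8.88]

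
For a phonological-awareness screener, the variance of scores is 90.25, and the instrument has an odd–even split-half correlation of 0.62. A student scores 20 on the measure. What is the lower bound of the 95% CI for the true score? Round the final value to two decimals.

SD = √90.25 = 9.500
Full-length reliability (Spearman-Brown) = 2(0.62)/(1+0.62) ≈ 0.765
The standard error of measurement is 9.500*√(1 − 0.765) ≈ 9.500*0.484 ≈ 4.601.
1.96 * SEM ≈ 9.018
Lower bound: 20 − 9.018 = 10.982

10.98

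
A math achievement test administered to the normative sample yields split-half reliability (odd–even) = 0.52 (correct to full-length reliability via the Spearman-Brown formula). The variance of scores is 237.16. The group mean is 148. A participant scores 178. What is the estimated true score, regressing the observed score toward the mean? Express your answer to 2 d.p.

Full-length reliability (Spearman-Brown) = 2(0.52)/(1+0.52) ≈ 0.6842
T̂ = 0.6842(178) + 0.3158(148) ≈ 168.5263

168.53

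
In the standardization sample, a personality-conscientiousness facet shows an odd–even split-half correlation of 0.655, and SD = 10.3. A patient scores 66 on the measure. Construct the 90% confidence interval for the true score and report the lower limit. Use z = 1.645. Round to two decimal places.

58.26

Spearman-Brown: r = 2(0.655) / (1 + 0.655) = 1.310 / 1.655 ≈ 0.792
SEM = 10.300 · √(1 − 0.792) = 10.300 · √0.208 ≈ 10.300 · 0.457 ≈ 4.703
Half-width = 1.645·4.703 ≈ 7.736
Lower limit = 66 − 7.736 ≈ 58.264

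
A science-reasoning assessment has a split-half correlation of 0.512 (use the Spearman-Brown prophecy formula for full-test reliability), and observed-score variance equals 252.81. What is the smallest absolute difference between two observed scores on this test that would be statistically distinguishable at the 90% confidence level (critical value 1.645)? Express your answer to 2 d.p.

21.01

SD = √252.81 ≈ 15.900
r_full = 2·0.512 / (1 + 0.512) ≈ 0.677
SEM = 15.900 · √(1 − 0.677) = 15.900 · √0.323 ≈ 15.900 · 0.568 ≈ 9.033
SE_diff = √2 · SEM ≈ 12.775
Smallest detectable difference = 1.645·12.775 ≈ 21.014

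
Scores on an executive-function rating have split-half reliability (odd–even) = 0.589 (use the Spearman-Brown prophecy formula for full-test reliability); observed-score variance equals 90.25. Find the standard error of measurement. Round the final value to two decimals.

σ = 90.25^(1/2) = 9.500
Full-length reliability (Spearman-Brown) = 2(0.589)/(1+0.589) ≈ 0.741
The standard error of measurement is 9.500*√(1 − 0.741) ≈ 9.500*0.509 ≈ 4.832.

4.83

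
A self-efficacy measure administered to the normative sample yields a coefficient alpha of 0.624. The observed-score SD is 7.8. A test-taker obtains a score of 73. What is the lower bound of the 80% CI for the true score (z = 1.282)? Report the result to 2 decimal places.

66.87

SEM = 7.8000·√(1 − 0.6240) ≃ 4.7829
Margin = 1.282 · 4.7829 ≃ 6.1316
Lower limit = 73 − 6.1316 ≃ 66.8684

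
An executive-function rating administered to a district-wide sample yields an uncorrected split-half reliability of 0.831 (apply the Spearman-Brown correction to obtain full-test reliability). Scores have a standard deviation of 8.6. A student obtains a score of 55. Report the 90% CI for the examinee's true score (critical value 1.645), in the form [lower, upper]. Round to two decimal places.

Full-length reliability (Spearman-Brown) = 2(0.831)/(1+0.831) ≈ 0.90770
The standard error of measurement is 8.60000·√(1 − 0.90770) ≈ 8.60000·0.30381 ≈ 2.61275.
Half-width = 1.645·2.61275 ≈ 4.29797
CI = 55 ± 4.29797 → [50.70203, 59.29797]

[50.70, 59.30]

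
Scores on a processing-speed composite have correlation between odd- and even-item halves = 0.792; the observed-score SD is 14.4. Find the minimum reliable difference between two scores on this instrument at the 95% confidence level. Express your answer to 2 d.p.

13.60

Spearman-Brown: r = 2(0.792) / (1 + 0.792) = 1.584 / 1.792 ≈ 0.884
SEM = 14.400 * √(1 − 0.884) = 14.400 * √0.116 ≈ 14.400 * 0.341 ≈ 4.906
SE_diff = √2 * SEM ≈ 6.938
Smallest detectable difference = 1.96*6.938 ≈ 13.599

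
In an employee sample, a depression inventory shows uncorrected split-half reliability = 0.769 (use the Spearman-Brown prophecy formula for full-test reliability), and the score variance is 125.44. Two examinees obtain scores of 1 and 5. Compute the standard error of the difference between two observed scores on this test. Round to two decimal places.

SD = √125.44 = 11.2000
Spearman-Brown: r = 2(0.769) / (1 + 0.769) = 1.5380 / 1.7690 ≃ 0.8694
SEM = 11.2000·√(1 − 0.8694) ≃ 4.0473
SE_diff = SEM · √2 ≃ 4.0473 · 1.4142 ≃ 5.7237

5.72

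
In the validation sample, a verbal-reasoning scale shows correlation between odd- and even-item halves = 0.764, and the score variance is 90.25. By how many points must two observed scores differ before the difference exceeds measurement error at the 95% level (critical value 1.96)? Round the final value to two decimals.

σ = 90.25^(1/2) = 9.5000
r_full = 2·0.764 / (1 + 0.764) ≈ 0.8662
The standard error of measurement is 9.5000·√(1 − 0.8662) ≈ 9.5000·0.3658 ≈ 3.4748.
SE_diff = √2 · SEM ≈ 4.9141
Minimum reliable difference = 1.96 · SE_diff ≈ 1.96 · 4.9141 ≈ 9.6317

9.63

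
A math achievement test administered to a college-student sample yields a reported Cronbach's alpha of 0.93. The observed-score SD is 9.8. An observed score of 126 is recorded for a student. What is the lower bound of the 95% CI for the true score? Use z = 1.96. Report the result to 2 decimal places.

120.92

The standard error of measurement is 9.80000*√(1 − 0.93000) ≈ 9.80000*0.26458 ≈ 2.59284.
1.96 * SEM ≈ 5.08196
Lower limit = 126 − 5.08196 ≈ 120.91804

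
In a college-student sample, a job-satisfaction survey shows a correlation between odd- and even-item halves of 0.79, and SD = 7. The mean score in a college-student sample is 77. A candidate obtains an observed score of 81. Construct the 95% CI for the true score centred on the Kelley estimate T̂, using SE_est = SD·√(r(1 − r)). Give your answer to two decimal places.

Spearman-Brown: r = 2(0.79) / (1 + 0.79) = 1.5800 / 1.7900 ≃ 0.8827
T̂ = r·X + (1 − r)·M = 0.8827*81 + 0.1173*77 ≃ 71.4972 + 9.0335 ≃ 80.5307
SE_est = 7.0000*√(0.8827*0.1173) ≃ 2.2526
95% CI: 80.5307 ± 4.4151 ≃ (76.1156, 84.9458)

[76.12, 84.95]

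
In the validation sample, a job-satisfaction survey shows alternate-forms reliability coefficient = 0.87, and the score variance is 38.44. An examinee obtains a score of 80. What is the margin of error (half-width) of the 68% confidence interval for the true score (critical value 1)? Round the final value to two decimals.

σ = 38.44^(1/2) = 6.2000
SEM = 6.2000 × √(1 − 0.8700) = 6.2000 × √0.1300 ≃ 6.2000 × 0.3606 ≃ 2.2354
1 × SEM ≃ 2.2354

2.24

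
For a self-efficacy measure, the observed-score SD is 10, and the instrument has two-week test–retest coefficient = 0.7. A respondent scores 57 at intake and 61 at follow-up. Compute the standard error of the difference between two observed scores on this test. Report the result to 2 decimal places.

7.75

SEM = 10.000·√(1 − 0.700) ≈ 5.477
SE_diff = SEM · √2 ≈ 5.477 · 1.414 ≈ 7.746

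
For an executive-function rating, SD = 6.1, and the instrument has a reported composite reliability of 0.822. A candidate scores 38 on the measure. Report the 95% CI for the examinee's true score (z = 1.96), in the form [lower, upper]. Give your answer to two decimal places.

[32.96, 43.04]

SEM = 6.10000 · √(1 − 0.82200) = 6.10000 · √0.17800 ≈ 6.10000 · 0.42190 ≈ 2.57359
1.96 · SEM ≈ 5.04424
95% CI: 38 ± 5.04424 = [32.95576, 43.04424]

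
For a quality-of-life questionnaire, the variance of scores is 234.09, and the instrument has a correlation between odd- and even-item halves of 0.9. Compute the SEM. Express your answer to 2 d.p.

3.51

σ = 234.09^(1/2) = 15.3000
Spearman-Brown: r = 2(0.9) / (1 + 0.9) = 1.8000 / 1.9000 ≈ 0.9474
The standard error of measurement is 15.3000·√(1 − 0.9474) ≈ 15.3000·0.2294 ≈ 3.5101.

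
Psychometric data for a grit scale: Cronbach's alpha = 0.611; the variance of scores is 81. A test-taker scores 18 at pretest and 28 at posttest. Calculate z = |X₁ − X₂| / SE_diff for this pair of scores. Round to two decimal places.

1.26

σ = 81^(1/2) = 9.0000
SEM = 9.0000·√(1 − 0.6110) ≈ 5.6133
SE_diff = SEM · √2 ≈ 5.6133 · 1.4142 ≈ 7.9384
z = 10 / 7.9384 ≈ 1.2597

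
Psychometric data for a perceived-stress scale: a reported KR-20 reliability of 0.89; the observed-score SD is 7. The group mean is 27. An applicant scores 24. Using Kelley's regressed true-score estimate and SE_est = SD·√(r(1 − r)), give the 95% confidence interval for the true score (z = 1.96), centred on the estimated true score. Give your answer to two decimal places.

T̂ = r·X + (1 − r)·M = 0.890×24 + 0.110×27 = 21.360 + 2.970 ≈ 24.330
SE_est = SD × √(r(1 − r)) = 7.000 × √0.098 ≈ 7.000 × 0.313 ≈ 2.190
CI = 24.330 ± 1.96 × 2.190 → [20.037, 28.623]

[20.04, 28.62]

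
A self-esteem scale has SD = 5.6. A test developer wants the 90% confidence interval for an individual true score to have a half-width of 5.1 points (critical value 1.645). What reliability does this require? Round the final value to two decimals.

Required SEM = 5.1 / 1.645 ≃ 3.1003
Required reliability = 1 − (SEM/SD)² = 1 − 0.3065 ≃ 0.6935

0.69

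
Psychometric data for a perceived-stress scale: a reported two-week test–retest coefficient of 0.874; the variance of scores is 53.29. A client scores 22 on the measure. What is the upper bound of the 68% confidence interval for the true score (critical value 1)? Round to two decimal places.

24.59

σ = 53.29^(1/2) = 7.300
SEM = 7.300·√(1 − 0.874) ≈ 2.591
Margin = 1 · 2.591 ≈ 2.591
Upper bound: 22 + 2.591 = 24.591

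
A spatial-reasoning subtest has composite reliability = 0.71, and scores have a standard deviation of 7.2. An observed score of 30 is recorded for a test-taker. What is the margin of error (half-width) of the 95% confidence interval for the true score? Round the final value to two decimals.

7.60

SEM = 7.2000 * √(1 − 0.7100) = 7.2000 * √0.2900 ≈ 7.2000 * 0.5385 ≈ 3.8773
Margin = 1.96 * 3.8773 ≈ 7.5995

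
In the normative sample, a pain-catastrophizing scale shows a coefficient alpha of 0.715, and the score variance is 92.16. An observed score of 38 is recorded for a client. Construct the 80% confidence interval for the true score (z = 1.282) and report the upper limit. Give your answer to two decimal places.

SD = √92.16 = 9.6000
SEM = 9.6000 * √(1 − 0.7150) = 9.6000 * √0.2850 ≈ 9.6000 * 0.5339 ≈ 5.1250
Margin = 1.282 * 5.1250 ≈ 6.5702
Upper bound: 38 + 6.5702 = 44.5702

44.57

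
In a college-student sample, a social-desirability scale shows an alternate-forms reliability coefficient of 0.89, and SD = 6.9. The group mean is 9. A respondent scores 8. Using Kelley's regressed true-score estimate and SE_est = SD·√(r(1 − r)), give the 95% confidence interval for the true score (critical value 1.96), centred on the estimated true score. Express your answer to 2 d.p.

T̂ = r·X + (1 − r)·M = 0.8900×8 + 0.1100×9 = 7.1200 + 0.9900 ≈ 8.1100
SE_est = SD × √(r(1 − r)) = 6.9000 × √0.0979 ≈ 6.9000 × 0.3129 ≈ 2.1589
95% CI: 8.1100 ± 4.2315 ≈ (3.8785, 12.3415)

[3.88, 12.34]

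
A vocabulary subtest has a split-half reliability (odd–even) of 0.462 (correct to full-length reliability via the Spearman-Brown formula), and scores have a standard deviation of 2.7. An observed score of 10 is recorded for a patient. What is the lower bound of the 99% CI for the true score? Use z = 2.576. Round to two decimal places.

r_full = 2·0.462 / (1 + 0.462) ≈ 0.63201
SEM = 2.70000·√(1 − 0.63201) ≈ 1.63788
2.576 · SEM ≈ 4.21917
Lower bound: 10 − 4.21917 = 5.78083

5.78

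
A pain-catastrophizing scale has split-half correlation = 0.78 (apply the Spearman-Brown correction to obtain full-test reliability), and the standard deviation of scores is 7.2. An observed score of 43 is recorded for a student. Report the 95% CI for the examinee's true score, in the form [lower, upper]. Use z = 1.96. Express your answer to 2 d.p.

Full-length reliability (Spearman-Brown) = 2(0.78)/(1+0.78) ≈ 0.87640
The standard error of measurement is 7.20000*√(1 − 0.87640) ≈ 7.20000*0.35156 ≈ 2.53124.
Half-width = 1.96*2.53124 ≈ 4.96124
CI = 43 ± 4.96124 → [38.03876, 47.96124]

[38.04, 47.96]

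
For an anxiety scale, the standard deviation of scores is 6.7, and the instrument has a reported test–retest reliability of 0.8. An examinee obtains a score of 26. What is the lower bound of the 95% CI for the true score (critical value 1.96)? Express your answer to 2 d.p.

20.13

The standard error of measurement is 6.70000×√(1 − 0.80000) ≈ 6.70000×0.44721 ≈ 2.99633.
Half-width = 1.96×2.99633 ≈ 5.87281
Lower bound: 26 − 5.87281 = 20.12719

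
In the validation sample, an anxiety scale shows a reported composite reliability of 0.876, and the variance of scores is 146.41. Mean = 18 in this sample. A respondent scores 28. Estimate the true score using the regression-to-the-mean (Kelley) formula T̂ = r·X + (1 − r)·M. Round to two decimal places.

26.76

Estimated true score = 0.876*28 + (1 − 0.876)*18 ≈ 26.760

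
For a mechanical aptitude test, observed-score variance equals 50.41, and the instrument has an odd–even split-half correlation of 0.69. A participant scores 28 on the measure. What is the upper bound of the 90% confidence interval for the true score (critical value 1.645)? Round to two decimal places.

33.00

SD = √50.41 ≈ 7.100
r_full = 2·0.69 / (1 + 0.69) ≈ 0.817
SEM = 7.100·√(1 − 0.817) ≈ 3.041
Margin = 1.645 · 3.041 ≈ 5.002
Upper limit = 28 + 5.002 ≈ 33.002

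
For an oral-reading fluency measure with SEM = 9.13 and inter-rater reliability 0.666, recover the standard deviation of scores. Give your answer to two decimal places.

15.80

SD = 9.13 / √(1 − 0.666) ≈ 15.7978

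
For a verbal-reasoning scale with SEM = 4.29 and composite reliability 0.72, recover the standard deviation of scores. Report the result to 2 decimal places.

8.11

σ = SEM·(1 − r)^(−1/2) ≈ 4.29×1.890 ≈ 8.107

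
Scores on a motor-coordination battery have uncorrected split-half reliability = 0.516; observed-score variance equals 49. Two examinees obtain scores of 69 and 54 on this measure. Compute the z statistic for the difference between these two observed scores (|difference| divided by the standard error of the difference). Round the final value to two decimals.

σ = 49^(1/2) = 7.000
Spearman-Brown: r = 2(0.516) / (1 + 0.516) = 1.032 / 1.516 ≈ 0.681
SEM = 7.000·√(1 − 0.681) ≈ 3.955
Standard error of the difference = 3.955·√2 ≈ 5.594
z = |69 − 54| / 5.594 = 15 / 5.594 ≈ 2.682

2.68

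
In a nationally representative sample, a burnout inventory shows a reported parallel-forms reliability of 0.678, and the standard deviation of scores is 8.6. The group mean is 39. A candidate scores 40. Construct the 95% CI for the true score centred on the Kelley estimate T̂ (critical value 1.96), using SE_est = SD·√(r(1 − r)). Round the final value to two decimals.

T̂ = 0.67800(40) + 0.32200(39) ≈ 39.67800
SE_est = SD * √(r(1 − r)) = 8.60000 * √0.21832 ≈ 8.60000 * 0.46724 ≈ 4.01829
95% CI: 39.67800 ± 7.87585 ≈ (31.80215, 47.55385)

[31.80, 47.55]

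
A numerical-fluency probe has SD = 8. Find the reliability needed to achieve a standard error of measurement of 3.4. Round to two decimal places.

Required reliability = 1 − (SEM/SD)² = 1 − 0.18062 ≈ 0.81937

0.82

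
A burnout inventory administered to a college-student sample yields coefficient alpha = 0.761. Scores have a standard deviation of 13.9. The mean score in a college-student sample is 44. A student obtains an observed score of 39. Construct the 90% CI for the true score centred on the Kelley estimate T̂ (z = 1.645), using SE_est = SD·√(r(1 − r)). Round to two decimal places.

T̂ = r·X + (1 − r)·M = 0.7610×39 + 0.2390×44 = 29.6790 + 10.5160 ≈ 40.1950
SE_est = SD × √(r(1 − r)) = 13.9000 × √0.1819 ≈ 13.9000 × 0.4265 ≈ 5.9280
90% CI: 40.1950 ± 9.7515 ≈ (30.4435, 49.9465)

[30.44, 49.95]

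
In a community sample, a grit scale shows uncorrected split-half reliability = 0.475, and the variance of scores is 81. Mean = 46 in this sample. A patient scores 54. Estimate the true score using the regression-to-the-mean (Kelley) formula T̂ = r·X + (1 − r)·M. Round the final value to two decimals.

51.15

Full-length reliability (Spearman-Brown) = 2(0.475)/(1+0.475) ≈ 0.6441
T̂ = 0.6441(54) + 0.3559(46) ≈ 51.1525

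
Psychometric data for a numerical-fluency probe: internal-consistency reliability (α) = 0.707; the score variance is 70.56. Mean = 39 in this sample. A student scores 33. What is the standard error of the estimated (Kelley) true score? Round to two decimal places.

σ = 70.56^(1/2) = 8.4000
SE_est = SD × √(r(1 − r)) = 8.4000 × √0.2072 ≈ 8.4000 × 0.4551 ≈ 3.8232

3.82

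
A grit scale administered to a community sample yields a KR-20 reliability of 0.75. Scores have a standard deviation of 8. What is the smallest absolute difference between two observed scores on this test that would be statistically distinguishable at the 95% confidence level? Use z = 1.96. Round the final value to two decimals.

11.09

The standard error of measurement is 8.000*√(1 − 0.750) ≈ 8.000*0.500 ≈ 4.000.
SE_diff = SEM * √2 ≈ 4.000 * 1.414 ≈ 5.657
Smallest detectable difference = 1.96*5.657 ≈ 11.087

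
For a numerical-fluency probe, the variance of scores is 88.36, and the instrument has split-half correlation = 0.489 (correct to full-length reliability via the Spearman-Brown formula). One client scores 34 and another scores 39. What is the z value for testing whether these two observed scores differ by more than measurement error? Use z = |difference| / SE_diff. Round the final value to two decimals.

SD = √88.36 = 9.400
Full-length reliability (Spearman-Brown) = 2(0.489)/(1+0.489) ≈ 0.657
SEM = 9.400 × √(1 − 0.657) = 9.400 × √0.343 ≈ 9.400 × 0.586 ≈ 5.507
SE_diff = SEM × √2 ≈ 5.507 × 1.414 ≈ 7.788
z = 5 / 7.788 ≈ 0.642

0.64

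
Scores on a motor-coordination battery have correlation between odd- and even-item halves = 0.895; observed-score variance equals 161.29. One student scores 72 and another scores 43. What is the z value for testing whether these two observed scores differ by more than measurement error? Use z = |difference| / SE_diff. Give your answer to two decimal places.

6.86

SD = √161.29 = 12.700
r_full = 2·0.895 / (1 + 0.895) ≈ 0.945
SEM = 12.700 · √(1 − 0.945) = 12.700 · √0.055 ≈ 12.700 · 0.235 ≈ 2.989
Standard error of the difference = 2.989·√2 ≈ 4.228
z = 29 / 4.228 ≈ 6.859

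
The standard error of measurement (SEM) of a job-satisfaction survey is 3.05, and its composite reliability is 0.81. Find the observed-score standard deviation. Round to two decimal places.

7.00

SD = SEM / √(1 − r) = 3.05 / √0.1900 ≃ 3.05 / 0.4359 ≃ 6.9972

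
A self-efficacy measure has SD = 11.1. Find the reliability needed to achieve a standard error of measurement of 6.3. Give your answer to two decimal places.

r = 1 − (SEM / SD)² = 1 − (6.30000 / 11.1)² ≈ 1 − 0.32213 ≈ 0.67787

0.68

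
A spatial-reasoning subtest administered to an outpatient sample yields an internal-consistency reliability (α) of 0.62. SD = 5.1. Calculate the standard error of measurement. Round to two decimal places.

The standard error of measurement is 5.10000·√(1 − 0.62000) ≃ 5.10000·0.61644 ≃ 3.14385.

3.14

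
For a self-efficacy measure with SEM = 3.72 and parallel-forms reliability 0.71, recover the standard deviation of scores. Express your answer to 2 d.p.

SD = 3.72 / √(1 − 0.71) ≃ 6.9079

6.91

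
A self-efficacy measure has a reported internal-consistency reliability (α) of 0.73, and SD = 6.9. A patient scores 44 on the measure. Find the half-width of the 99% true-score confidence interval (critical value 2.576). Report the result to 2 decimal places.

9.24

SEM = 6.9000 × √(1 − 0.7300) = 6.9000 × √0.2700 ≈ 6.9000 × 0.5196 ≈ 3.5853
Half-width = 2.576×3.5853 ≈ 9.2358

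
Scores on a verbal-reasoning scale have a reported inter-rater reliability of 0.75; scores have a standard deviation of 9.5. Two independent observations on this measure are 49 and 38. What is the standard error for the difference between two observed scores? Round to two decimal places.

6.72

SEM = 9.5000 * √(1 − 0.7500) = 9.5000 * √0.2500 ≈ 9.5000 * 0.5000 ≈ 4.7500
Standard error of the difference = 4.7500·√2 ≈ 6.7175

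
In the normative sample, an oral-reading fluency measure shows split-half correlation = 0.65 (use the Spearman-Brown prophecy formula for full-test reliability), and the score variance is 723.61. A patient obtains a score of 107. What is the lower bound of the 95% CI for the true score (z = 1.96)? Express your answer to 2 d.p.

SD = √723.61 = 26.9000
r_full = 2·0.65 / (1 + 0.65) ≈ 0.7879
The standard error of measurement is 26.9000·√(1 − 0.7879) ≈ 26.9000·0.4606 ≈ 12.3892.
Margin = 1.96 · 12.3892 ≈ 24.2829
Lower bound: 107 − 24.2829 = 82.7171

82.72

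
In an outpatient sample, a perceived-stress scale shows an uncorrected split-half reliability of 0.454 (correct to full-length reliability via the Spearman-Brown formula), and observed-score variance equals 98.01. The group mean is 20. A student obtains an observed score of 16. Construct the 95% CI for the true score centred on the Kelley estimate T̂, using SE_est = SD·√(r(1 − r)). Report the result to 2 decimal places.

SD = √98.01 = 9.900
Spearman-Brown: r = 2(0.454) / (1 + 0.454) = 0.908 / 1.454 ≈ 0.624
T̂ = 0.624(16) + 0.376(20) ≈ 17.502
SE_est = SD × √(r(1 − r)) = 9.900 × √0.235 ≈ 9.900 × 0.484 ≈ 4.794
95% CI: 17.502 ± 9.396 ≈ (8.106, 26.899)

[8.11, 26.90]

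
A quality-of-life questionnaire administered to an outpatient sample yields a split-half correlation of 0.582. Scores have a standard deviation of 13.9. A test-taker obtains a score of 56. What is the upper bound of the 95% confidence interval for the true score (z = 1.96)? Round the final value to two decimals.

Full-length reliability (Spearman-Brown) = 2(0.582)/(1+0.582) ≃ 0.7358
The standard error of measurement is 13.9000×√(1 − 0.7358) ≃ 13.9000×0.5140 ≃ 7.1450.
Margin = 1.96 × 7.1450 ≃ 14.0041
Upper bound: 56 + 14.0041 = 70.0041

70.00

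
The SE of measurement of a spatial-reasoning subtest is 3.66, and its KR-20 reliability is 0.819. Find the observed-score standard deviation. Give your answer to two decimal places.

8.60

SD = 3.66 / √(1 − 0.819) ≈ 8.603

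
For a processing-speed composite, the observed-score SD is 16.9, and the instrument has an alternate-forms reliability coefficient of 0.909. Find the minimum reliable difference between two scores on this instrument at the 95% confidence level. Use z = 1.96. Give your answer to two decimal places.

The standard error of measurement is 16.900×√(1 − 0.909) ≈ 16.900×0.302 ≈ 5.098.
SE_diff = SEM × √2 ≈ 5.098 × 1.414 ≈ 7.210
Minimum reliable difference = 1.96 × SE_diff ≈ 1.96 × 7.210 ≈ 14.131

14.13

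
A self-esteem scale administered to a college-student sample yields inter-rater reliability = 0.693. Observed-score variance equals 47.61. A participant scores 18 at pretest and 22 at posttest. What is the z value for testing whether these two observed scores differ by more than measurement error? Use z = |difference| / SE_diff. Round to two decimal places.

0.74

σ = 47.61^(1/2) = 6.900
SEM = 6.900 · √(1 − 0.693) = 6.900 · √0.307 ≃ 6.900 · 0.554 ≃ 3.823
SE_diff = SEM · √2 ≃ 3.823 · 1.414 ≃ 5.407
z = |18 − 22| / 5.407 = 4 / 5.407 ≃ 0.740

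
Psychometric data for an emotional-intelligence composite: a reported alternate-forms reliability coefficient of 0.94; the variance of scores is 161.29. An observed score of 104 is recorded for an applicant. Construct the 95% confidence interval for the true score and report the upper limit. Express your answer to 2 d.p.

SD = √161.29 ≃ 12.7000
The standard error of measurement is 12.7000*√(1 − 0.9400) ≃ 12.7000*0.2449 ≃ 3.1109.
1.96 * SEM ≃ 6.0973
Upper bound: 104 + 6.0973 = 110.0973

110.10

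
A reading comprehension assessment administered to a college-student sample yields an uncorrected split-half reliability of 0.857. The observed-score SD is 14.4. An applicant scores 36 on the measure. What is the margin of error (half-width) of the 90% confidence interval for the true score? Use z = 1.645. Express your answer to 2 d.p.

Full-length reliability (Spearman-Brown) = 2(0.857)/(1+0.857) ≃ 0.9230
The standard error of measurement is 14.4000×√(1 − 0.9230) ≃ 14.4000×0.2775 ≃ 3.9960.
Margin = 1.645 × 3.9960 ≃ 6.5734

6.57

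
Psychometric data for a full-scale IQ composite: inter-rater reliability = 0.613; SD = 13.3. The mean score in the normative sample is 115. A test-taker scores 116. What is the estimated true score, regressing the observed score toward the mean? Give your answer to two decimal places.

115.61

T̂ = r·X + (1 − r)·M = 0.613*116 + 0.387*115 = 71.108 + 44.505 ≃ 115.613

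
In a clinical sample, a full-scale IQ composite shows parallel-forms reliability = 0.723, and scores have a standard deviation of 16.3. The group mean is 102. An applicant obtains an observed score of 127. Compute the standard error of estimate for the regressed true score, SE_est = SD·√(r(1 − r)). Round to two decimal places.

7.29

SE_est = 16.3000·√[r(1 − r)] ≈ 7.2945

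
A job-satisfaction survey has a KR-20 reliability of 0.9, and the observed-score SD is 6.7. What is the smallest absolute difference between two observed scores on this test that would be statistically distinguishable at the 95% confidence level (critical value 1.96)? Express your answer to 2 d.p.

5.87

SEM = 6.7000 · √(1 − 0.9000) = 6.7000 · √0.1000 ≈ 6.7000 · 0.3162 ≈ 2.1187
SE_diff = SEM · √2 ≈ 2.1187 · 1.4142 ≈ 2.9963
Minimum reliable difference = 1.96 · SE_diff ≈ 1.96 · 2.9963 ≈ 5.8728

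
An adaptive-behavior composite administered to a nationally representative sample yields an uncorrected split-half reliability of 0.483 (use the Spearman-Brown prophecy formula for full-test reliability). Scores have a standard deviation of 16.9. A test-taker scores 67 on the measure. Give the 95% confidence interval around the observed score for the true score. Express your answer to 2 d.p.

Spearman-Brown: r = 2(0.483) / (1 + 0.483) = 0.966 / 1.483 ≈ 0.651
The standard error of measurement is 16.900·√(1 − 0.651) ≈ 16.900·0.590 ≈ 9.978.
Half-width = 1.96·9.978 ≈ 19.558
Interval: (47.442, 86.558)

[47.44, 86.56]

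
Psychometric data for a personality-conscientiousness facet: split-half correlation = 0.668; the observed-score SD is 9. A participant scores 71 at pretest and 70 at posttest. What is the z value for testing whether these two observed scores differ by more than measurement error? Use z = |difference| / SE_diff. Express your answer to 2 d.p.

0.18

Spearman-Brown: r = 2(0.668) / (1 + 0.668) = 1.33600 / 1.66800 ≈ 0.80096
SEM = 9.00000 * √(1 − 0.80096) = 9.00000 * √0.19904 ≈ 9.00000 * 0.44614 ≈ 4.01526
SE_diff = SEM * √2 ≈ 4.01526 * 1.41421 ≈ 5.67843
z = |71 − 70| / 5.67843 = 1 / 5.67843 ≈ 0.17610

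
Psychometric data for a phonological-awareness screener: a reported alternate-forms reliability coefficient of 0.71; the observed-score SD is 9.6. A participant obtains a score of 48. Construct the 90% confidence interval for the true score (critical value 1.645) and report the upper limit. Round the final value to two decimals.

56.50

The standard error of measurement is 9.60000×√(1 − 0.71000) ≈ 9.60000×0.53852 ≈ 5.16976.
Margin = 1.645 × 5.16976 ≈ 8.50425
Upper bound: 48 + 8.50425 = 56.50425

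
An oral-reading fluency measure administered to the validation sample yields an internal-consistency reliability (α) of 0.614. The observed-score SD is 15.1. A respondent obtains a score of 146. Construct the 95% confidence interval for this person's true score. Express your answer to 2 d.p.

SEM = 15.100*√(1 − 0.614) ≈ 9.381
1.96 * SEM ≈ 18.388
95% CI: 146 ± 18.388 = [127.612, 164.388]

[127.61, 164.39]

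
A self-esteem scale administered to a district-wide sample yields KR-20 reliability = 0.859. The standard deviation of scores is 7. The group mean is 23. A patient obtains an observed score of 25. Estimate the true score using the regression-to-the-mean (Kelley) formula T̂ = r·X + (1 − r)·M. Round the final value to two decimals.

Estimated true score = 0.859·25 + (1 − 0.859)·23 ≈ 24.718

24.72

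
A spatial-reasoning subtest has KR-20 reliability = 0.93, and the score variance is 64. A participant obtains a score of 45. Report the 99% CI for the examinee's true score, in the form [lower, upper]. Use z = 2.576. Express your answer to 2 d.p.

[39.55, 50.45]

SD = √64 = 8.0000
SEM = 8.0000 × √(1 − 0.9300) = 8.0000 × √0.0700 ≈ 8.0000 × 0.2646 ≈ 2.1166
Half-width = 2.576×2.1166 ≈ 5.4524
Interval: (39.5476, 50.4524)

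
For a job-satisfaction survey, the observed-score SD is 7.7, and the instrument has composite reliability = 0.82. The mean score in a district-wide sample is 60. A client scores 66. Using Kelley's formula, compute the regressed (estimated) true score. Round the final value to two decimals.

64.92

Estimated true score = 0.8200·66 + (1 − 0.8200)·60 ≈ 64.9200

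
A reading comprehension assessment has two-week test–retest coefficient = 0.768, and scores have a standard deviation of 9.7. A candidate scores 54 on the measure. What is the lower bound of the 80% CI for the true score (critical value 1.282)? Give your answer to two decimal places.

SEM = 9.7000×√(1 − 0.7680) ≈ 4.6721
Half-width = 1.282×4.6721 ≈ 5.9897
Lower bound: 54 − 5.9897 = 48.0103

48.01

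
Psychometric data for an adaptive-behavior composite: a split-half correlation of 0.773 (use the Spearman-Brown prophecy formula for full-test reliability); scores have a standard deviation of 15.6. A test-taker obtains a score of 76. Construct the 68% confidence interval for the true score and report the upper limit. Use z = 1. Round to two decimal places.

81.58

Full-length reliability (Spearman-Brown) = 2(0.773)/(1+0.773) ≃ 0.8720
SEM = 15.6000*√(1 − 0.8720) ≃ 5.5819
Half-width = 1*5.5819 ≃ 5.5819
Upper bound: 76 + 5.5819 = 81.5819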